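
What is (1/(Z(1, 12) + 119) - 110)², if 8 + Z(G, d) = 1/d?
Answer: 21496837924/1776889 ≈ 12098.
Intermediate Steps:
Z(G, d) = -8 + 1/d
(1/(Z(1, 12) + 119) - 110)² = (1/((-8 + 1/12) + 119) - 110)² = (1/(-95/12 + 119) - 110)² = (1/(1333/12) - 110)² = (12/1333 - 110)² = (-146618/1333)² = 21496837924/1776889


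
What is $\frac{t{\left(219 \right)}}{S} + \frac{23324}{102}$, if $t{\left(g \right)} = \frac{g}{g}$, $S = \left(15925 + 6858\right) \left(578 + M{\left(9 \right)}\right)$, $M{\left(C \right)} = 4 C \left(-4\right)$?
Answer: $\frac{6783045895}{29663466} \approx 228.67$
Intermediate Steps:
$M{\left(C \right)} = - 16 C$
$S = 9887822$ ($S = \left(15925 + 6858\right) \left(578 - 144\right) = 22783 \left(578 - 144\right) = 22783 \cdot 434 = 9887822$)
$t{\left(g \right)} = 1$
$\frac{t{\left(219 \right)}}{S} + \frac{23324}{102} = 1 \cdot \frac{1}{9887822} + \frac{23324}{102} = 1 \cdot \frac{1}{9887822} + 23324 \cdot \frac{1}{102} = \frac{1}{9887822} + \frac{686}{3} = \frac{6783045895}{29663466}$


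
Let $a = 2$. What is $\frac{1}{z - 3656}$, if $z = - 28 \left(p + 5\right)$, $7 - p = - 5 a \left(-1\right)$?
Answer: $- \frac{1}{3712} \approx -0.0002694$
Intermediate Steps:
$p = -3$ ($p = 7 - \left(-5\right) 2 \left(-1\right) = 7 - \left(-10\right) \left(-1\right) = 7 - 10 = -3$)
$z = -56$ ($z = - 28 \left(-3 + 5\right) = \left(-28\right) 2 = -56$)
$\frac{1}{z - 3656} = \frac{1}{-56 - 3656} = \frac{1}{-3712} = - \frac{1}{3712}$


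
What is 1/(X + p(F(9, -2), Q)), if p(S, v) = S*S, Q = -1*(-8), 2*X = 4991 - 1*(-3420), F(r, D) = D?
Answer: 2/8419 ≈ 0.00023756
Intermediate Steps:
X = 8411/2 (X = (4991 - 1*(-3420))/2 = (4991 + 3420)/2 = (½)*8411 = 8411/2 ≈ 4205.5)
Q = 8
p(S, v) = S²
1/(X + p(F(9, -2), Q)) = 1/(8411/2 + (-2)²) = 1/(8411/2 + 4) = 1/(8419/2) = 2/8419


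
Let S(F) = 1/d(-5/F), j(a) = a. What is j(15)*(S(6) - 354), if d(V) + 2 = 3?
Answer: -5295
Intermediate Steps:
d(V) = 1 (d(V) = -2 + 3 = 1)
S(F) = 1 (S(F) = 1/1 = 1)
j(15)*(S(6) - 354) = 15*(1 - 354) = 15*(-353) = -5295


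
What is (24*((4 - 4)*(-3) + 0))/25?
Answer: 0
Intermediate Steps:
(24*((4 - 4)*(-3) + 0))/25 = (24*(0*(-3) + 0))*(1/25) = (24*(0 + 0))*(1/25) = (24*0)*(1/25) = 0*(1/25) = 0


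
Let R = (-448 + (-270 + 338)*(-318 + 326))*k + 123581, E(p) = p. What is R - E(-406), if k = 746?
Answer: 195603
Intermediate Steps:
R = 195197 (R = (-448 + (-270 + 338)*(-318 + 326))*746 + 123581 = (-448 + 68*8)*746 + 123581 = (-448 + 544)*746 + 123581 = 96*746 + 123581 = 71616 + 123581 = 195197)
R - E(-406) = 195197 - 1*(-406) = 195197 + 406 = 195603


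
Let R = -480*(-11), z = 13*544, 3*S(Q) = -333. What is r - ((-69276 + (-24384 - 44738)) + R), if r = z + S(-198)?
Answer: 140079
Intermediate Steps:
S(Q) = -111 (S(Q) = (1/3)*(-333) = -111)
z = 7072
r = 6961 (r = 7072 - 111 = 6961)
R = 5280
r - ((-69276 + (-24384 - 44738)) + R) = 6961 - ((-69276 + (-24384 - 44738)) + 5280) = 6961 - ((-69276 - 69122) + 5280) = 6961 - (-138398 + 5280) = 6961 - 1*(-133118) = 6961 + 133118 = 140079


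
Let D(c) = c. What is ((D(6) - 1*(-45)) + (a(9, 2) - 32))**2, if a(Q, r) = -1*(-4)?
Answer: 529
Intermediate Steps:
a(Q, r) = 4
((D(6) - 1*(-45)) + (a(9, 2) - 32))**2 = ((6 - 1*(-45)) + (4 - 32))**2 = ((6 + 45) - 28)**2 = (51 - 28)**2 = 23**2 = 529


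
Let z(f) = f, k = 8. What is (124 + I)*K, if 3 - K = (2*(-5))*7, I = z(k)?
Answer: 9636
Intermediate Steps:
I = 8
K = 73 (K = 3 - 2*(-5)*7 = 3 - (-10)*7 = 3 - 1*(-70) = 3 + 70 = 73)
(124 + I)*K = (124 + 8)*73 = 132*73 = 9636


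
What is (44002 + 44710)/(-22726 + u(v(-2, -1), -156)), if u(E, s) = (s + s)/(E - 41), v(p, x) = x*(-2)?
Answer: -44356/11359 ≈ -3.9049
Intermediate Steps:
v(p, x) = -2*x
u(E, s) = 2*s/(-41 + E) (u(E, s) = (2*s)/(-41 + E) = 2*s/(-41 + E))
(44002 + 44710)/(-22726 + u(v(-2, -1), -156)) = (44002 + 44710)/(-22726 + 2*(-156)/(-41 - 2*(-1))) = 88712/(-22726 + 2*(-156)/(-41 + 2)) = 88712/(-22726 + 2*(-156)/(-39)) = 88712/(-22726 + 2*(-156)*(-1/39)) = 88712/(-22726 + 8) = 88712/(-22718) = 88712*(-1/22718) = -44356/11359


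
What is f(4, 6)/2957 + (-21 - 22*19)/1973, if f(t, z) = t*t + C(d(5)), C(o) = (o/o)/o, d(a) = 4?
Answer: -5064247/23336644 ≈ -0.21701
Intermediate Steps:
C(o) = 1/o
f(t, z) = ¼ + t² (f(t, z) = t*t + 1/4 = t² + ¼ = ¼ + t²)
f(4, 6)/2957 + (-21 - 22*19)/1973 = (¼ + 4²)/2957 + (-21 - 22*19)/1973 = (¼ + 16)*(1/2957) + (-21 - 418)*(1/1973) = (65/4)*(1/2957) - 439*1/1973 = 65/11828 - 439/1973 = -5064247/23336644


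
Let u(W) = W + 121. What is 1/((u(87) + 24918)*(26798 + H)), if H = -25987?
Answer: 1/20377186 ≈ 4.9075e-8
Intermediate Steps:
u(W) = 121 + W
1/((u(87) + 24918)*(26798 + H)) = 1/(((121 + 87) + 24918)*(26798 - 25987)) = 1/((208 + 24918)*811) = 1/(25126*811) = 1/20377186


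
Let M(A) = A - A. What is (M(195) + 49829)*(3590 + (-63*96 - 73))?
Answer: -126117199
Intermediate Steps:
M(A) = 0
(M(195) + 49829)*(3590 + (-63*96 - 73)) = (0 + 49829)*(3590 + (-63*96 - 73)) = 49829*(3590 + (-6048 - 73)) = 49829*(3590 - 6121) = 49829*(-2531) = -126117199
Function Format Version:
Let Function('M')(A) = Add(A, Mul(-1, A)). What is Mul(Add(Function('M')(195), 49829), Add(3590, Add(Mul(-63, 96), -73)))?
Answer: -126117199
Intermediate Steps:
Function('M')(A) = 0
Mul(Add(Function('M')(195), 49829), Add(3590, Add(Mul(-63, 96), -73))) = Mul(Add(0, 49829), Add(3590, Add(Mul(-63, 96), -73))) = Mul(49829, Add(3590, Add(-6048, -73))) = Mul(49829, Add(3590, -6121)) = Mul(49829, -2531) = -126117199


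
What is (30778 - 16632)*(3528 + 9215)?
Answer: 180262478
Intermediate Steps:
(30778 - 16632)*(3528 + 9215) = 14146*12743 = 180262478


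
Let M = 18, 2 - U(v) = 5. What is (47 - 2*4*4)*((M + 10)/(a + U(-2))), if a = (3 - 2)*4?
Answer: 420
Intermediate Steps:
U(v) = -3 (U(v) = 2 - 1*5 = 2 - 5 = -3)
a = 4 (a = 1*4 = 4)
(47 - 2*4*4)*((M + 10)/(a + U(-2))) = (47 - 2*4*4)*((18 + 10)/(4 - 3)) = (47 - 8*4)*(28/1) = (47 - 32)*(28*1) = 15*28 = 420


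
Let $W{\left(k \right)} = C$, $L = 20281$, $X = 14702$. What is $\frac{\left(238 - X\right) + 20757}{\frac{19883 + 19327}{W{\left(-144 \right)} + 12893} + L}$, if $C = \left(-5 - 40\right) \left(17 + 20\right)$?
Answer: $\frac{35328902}{113877139} \approx 0.31024$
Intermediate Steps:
$C = -1665$ ($C = \left(-45\right) 37 = -1665$)
$W{\left(k \right)} = -1665$
$\frac{\left(238 - X\right) + 20757}{\frac{19883 + 19327}{W{\left(-144 \right)} + 12893} + L} = \frac{\left(238 - 14702\right) + 20757}{\frac{19883 + 19327}{-1665 + 12893} + 20281} = \frac{\left(238 - 14702\right) + 20757}{\frac{39210}{11228} + 20281} = \frac{-14464 + 20757}{39210 \cdot \frac{1}{11228} + 20281} = \frac{6293}{\frac{19605}{5614} + 20281} = \frac{6293}{\frac{113877139}{5614}} = 6293 \cdot \frac{5614}{113877139} = \frac{35328902}{113877139}$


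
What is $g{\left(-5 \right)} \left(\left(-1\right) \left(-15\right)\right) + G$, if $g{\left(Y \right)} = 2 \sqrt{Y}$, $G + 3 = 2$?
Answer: $-1 + 30 i \sqrt{5} \approx -1.0 + 67.082 i$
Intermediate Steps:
$G = -1$ ($G = -3 + 2 = -1$)
$g{\left(-5 \right)} \left(\left(-1\right) \left(-15\right)\right) + G = 2 \sqrt{-5} \left(\left(-1\right) \left(-15\right)\right) - 1 = 2 i \sqrt{5} \cdot 15 - 1 = 30 i \sqrt{5} - 1 = -1 + 30 i \sqrt{5}$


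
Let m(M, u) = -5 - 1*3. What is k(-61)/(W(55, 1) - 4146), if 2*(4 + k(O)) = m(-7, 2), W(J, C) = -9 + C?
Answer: 4/2077 ≈ 0.0019259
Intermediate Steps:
m(M, u) = -8 (m(M, u) = -5 - 3 = -8)
k(O) = -8 (k(O) = -4 + (1/2)*(-8) = -4 - 4 = -8)
k(-61)/(W(55, 1) - 4146) = -8/((-9 + 1) - 4146) = -8/(-8 - 4146) = -8/(-4154) = -8*(-1/4154) = 4/2077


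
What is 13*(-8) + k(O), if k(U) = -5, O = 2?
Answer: -109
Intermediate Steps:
13*(-8) + k(O) = 13*(-8) - 5 = -104 - 5 = -109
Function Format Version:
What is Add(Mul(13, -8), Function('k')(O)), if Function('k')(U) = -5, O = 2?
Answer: -109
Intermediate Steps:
Add(Mul(13, -8), Function('k')(O)) = Add(Mul(13, -8), -5) = Add(-104, -5) = -109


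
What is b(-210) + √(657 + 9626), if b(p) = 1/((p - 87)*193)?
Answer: -1/57321 + √10283 ≈ 101.41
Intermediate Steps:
b(p) = 1/(193*(-87 + p)) (b(p) = (1/193)/(-87 + p) = 1/(193*(-87 + p)))
b(-210) + √(657 + 9626) = 1/(193*(-87 - 210)) + √(657 + 9626) = (1/193)/(-297) + √10283 = (1/193)*(-1/297) + √10283 = -1/57321 + √10283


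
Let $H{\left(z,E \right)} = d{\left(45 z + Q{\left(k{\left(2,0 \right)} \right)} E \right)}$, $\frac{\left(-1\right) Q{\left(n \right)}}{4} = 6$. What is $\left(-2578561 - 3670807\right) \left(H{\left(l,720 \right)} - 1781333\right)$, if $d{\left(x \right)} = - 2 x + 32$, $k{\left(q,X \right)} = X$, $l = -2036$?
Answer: $9770893117368$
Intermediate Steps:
$Q{\left(n \right)} = -24$ ($Q{\left(n \right)} = \left(-4\right) 6 = -24$)
$d{\left(x \right)} = 32 - 2 x$
$H{\left(z,E \right)} = 32 - 90 z + 48 E$ ($H{\left(z,E \right)} = 32 - 2 \left(45 z - 24 E\right) = 32 - 2 \left(- 24 E + 45 z\right) = 32 + \left(- 90 z + 48 E\right) = 32 - 90 z + 48 E$)
$\left(-2578561 - 3670807\right) \left(H{\left(l,720 \right)} - 1781333\right) = \left(-2578561 - 3670807\right) \left(\left(32 - -183240 + 48 \cdot 720\right) - 1781333\right) = - 6249368 \left(\left(32 + 183240 + 34560\right) - 1781333\right) = - 6249368 \left(217832 - 1781333\right) = \left(-6249368\right) \left(-1563501\right) = 9770893117368$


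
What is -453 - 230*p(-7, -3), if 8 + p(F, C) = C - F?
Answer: 467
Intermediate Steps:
p(F, C) = -8 + C - F (p(F, C) = -8 + (C - F) = -8 + C - F)
-453 - 230*p(-7, -3) = -453 - 230*(-8 - 3 - 1*(-7)) = -453 - 230*(-8 - 3 + 7) = -453 - 230*(-4) = -453 + 920 = 467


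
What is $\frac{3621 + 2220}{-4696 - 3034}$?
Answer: $- \frac{5841}{7730} \approx -0.75563$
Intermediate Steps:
$\frac{3621 + 2220}{-4696 - 3034} = \frac{5841}{-7730} = 5841 \left(- \frac{1}{7730}\right) = - \frac{5841}{7730}$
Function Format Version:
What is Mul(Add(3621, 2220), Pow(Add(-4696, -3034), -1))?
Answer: Rational(-5841, 7730) ≈ -0.75563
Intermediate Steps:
Mul(Add(3621, 2220), Pow(Add(-4696, -3034), -1)) = Mul(5841, Pow(-7730, -1)) = Mul(5841, Rational(-1, 7730)) = Rational(-5841, 7730)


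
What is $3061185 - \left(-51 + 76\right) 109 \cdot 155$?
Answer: $2638810$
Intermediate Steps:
$3061185 - \left(-51 + 76\right) 109 \cdot 155 = 3061185 - 25 \cdot 109 \cdot 155 = 3061185 - 2725 \cdot 155 = 3061185 - 422375 = 2638810$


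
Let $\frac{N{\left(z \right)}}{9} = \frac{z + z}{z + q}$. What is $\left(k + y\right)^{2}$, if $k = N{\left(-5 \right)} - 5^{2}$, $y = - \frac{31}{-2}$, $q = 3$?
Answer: $\frac{5041}{4} \approx 1260.3$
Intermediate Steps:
$N{\left(z \right)} = \frac{18 z}{3 + z}$ ($N{\left(z \right)} = 9 \frac{z + z}{z + 3} = 9 \frac{2 z}{3 + z} = \frac{18 z}{3 + z}$)
$y = \frac{31}{2}$ ($y = \left(-31\right) \left(- \frac{1}{2}\right) = \frac{31}{2} \approx 15.5$)
$k = 20$ ($k = 18 \left(-5\right) \frac{1}{3 - 5} - 5^{2} = 18 \left(-5\right) \frac{1}{-2} - 25 = 18 \left(-5\right) \left(- \frac{1}{2}\right) - 25 = 45 - 25 = 20$)
$\left(k + y\right)^{2} = \left(20 + \frac{31}{2}\right)^{2} = \left(\frac{71}{2}\right)^{2} = \frac{5041}{4}$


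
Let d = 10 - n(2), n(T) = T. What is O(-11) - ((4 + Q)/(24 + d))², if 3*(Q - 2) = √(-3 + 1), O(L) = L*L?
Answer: 557407/4608 - I*√2/256 ≈ 120.97 - 0.0055243*I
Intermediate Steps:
O(L) = L²
Q = 2 + I*√2/3 (Q = 2 + √(-3 + 1)/3 = 2 + √(-2)/3 = 2 + (I*√2)/3 = 2 + I*√2/3 ≈ 2.0 + 0.4714*I)
d = 8 (d = 10 - 1*2 = 10 - 2 = 8)
O(-11) - ((4 + Q)/(24 + d))² = (-11)² - ((4 + (2 + I*√2/3))/(24 + 8))² = 121 - ((6 + I*√2/3)/32)² = 121 - ((6 + I*√2/3)*(1/32))² = 121 - (3/16 + I*√2/96)²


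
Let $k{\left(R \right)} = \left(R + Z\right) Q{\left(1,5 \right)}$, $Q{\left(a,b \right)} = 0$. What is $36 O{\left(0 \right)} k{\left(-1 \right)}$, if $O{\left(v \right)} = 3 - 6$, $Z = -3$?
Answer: $0$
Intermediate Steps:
$k{\left(R \right)} = 0$ ($k{\left(R \right)} = \left(R - 3\right) 0 = \left(-3 + R\right) 0 = 0$)
$O{\left(v \right)} = -3$ ($O{\left(v \right)} = 3 - 6 = -3$)
$36 O{\left(0 \right)} k{\left(-1 \right)} = 36 \left(-3\right) 0 = \left(-108\right) 0 = 0$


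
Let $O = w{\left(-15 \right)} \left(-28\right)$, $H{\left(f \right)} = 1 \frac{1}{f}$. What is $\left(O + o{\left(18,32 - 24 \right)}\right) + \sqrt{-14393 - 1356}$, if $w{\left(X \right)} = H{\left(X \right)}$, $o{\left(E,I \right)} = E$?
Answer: $\frac{298}{15} + i \sqrt{15749} \approx 19.867 + 125.49 i$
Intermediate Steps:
$H{\left(f \right)} = \frac{1}{f}$
$w{\left(X \right)} = \frac{1}{X}$
$O = \frac{28}{15}$ ($O = \frac{1}{-15} \left(-28\right) = \left(- \frac{1}{15}\right) \left(-28\right) = \frac{28}{15} \approx 1.8667$)
$\left(O + o{\left(18,32 - 24 \right)}\right) + \sqrt{-14393 - 1356} = \left(\frac{28}{15} + 18\right) + \sqrt{-14393 - 1356} = \frac{298}{15} + \sqrt{-15749} = \frac{298}{15} + i \sqrt{15749}$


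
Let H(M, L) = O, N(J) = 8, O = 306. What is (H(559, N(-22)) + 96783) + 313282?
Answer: 410371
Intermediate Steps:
H(M, L) = 306
(H(559, N(-22)) + 96783) + 313282 = (306 + 96783) + 313282 = 97089 + 313282 = 410371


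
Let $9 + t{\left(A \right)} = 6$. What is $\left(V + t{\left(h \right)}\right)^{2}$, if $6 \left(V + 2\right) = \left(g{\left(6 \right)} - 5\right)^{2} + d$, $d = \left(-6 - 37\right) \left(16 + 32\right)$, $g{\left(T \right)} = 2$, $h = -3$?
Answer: $\frac{483025}{4} \approx 1.2076 \cdot 10^{5}$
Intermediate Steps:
$d = -2064$ ($d = \left(-43\right) 48 = -2064$)
$t{\left(A \right)} = -3$ ($t{\left(A \right)} = -9 + 6 = -3$)
$V = - \frac{689}{2}$ ($V = -2 + \frac{\left(2 - 5\right)^{2} - 2064}{6} = -2 + \frac{\left(-3\right)^{2} - 2064}{6} = -2 + \frac{9 - 2064}{6} = -2 + \frac{1}{6} \left(-2055\right) = -2 - \frac{685}{2} = - \frac{689}{2} \approx -344.5$)
$\left(V + t{\left(h \right)}\right)^{2} = \left(- \frac{689}{2} - 3\right)^{2} = \left(- \frac{695}{2}\right)^{2} = \frac{483025}{4}$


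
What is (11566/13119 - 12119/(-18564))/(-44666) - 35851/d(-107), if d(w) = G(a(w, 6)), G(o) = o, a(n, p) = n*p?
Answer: 21665955917220427/387982267045464 ≈ 55.843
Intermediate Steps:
d(w) = 6*w (d(w) = w*6 = 6*w)
(11566/13119 - 12119/(-18564))/(-44666) - 35851/d(-107) = (11566/13119 - 12119/(-18564))/(-44666) - 35851/(6*(-107)) = (11566*(1/13119) - 12119*(-1/18564))*(-1/44666) - 35851/(-642) = (11566/13119 + 12119/18564)*(-1/44666) - 35851*(-1/642) = (41522265/27060124)*(-1/44666) + 35851/642 = -41522265/1208667498584 + 35851/642 = 21665955917220427/387982267045464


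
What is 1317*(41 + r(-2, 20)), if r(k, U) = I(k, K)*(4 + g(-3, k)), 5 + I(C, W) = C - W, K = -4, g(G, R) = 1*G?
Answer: 50046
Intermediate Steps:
g(G, R) = G
I(C, W) = -5 + C - W (I(C, W) = -5 + (C - W) = -5 + C - W)
r(k, U) = -1 + k (r(k, U) = (-5 + k - 1*(-4))*(4 - 3) = (-5 + k + 4)*1 = (-1 + k)*1 = -1 + k)
1317*(41 + r(-2, 20)) = 1317*(41 + (-1 - 2)) = 1317*(41 - 3) = 1317*38 = 50046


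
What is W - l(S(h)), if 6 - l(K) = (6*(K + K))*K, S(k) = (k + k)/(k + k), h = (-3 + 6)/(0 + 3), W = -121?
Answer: -115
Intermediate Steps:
h = 1 (h = 3/3 = 3*(⅓) = 1)
S(k) = 1 (S(k) = (2*k)/((2*k)) = (2*k)*(1/(2*k)) = 1)
l(K) = 6 - 12*K² (l(K) = 6 - 6*(K + K)*K = 6 - 6*(2*K)*K = 6 - 12*K*K = 6 - 12*K²)
W - l(S(h)) = -121 - (6 - 12*1²) = -121 - (6 - 12*1) = -121 - (6 - 12) = -121 - 1*(-6) = -121 + 6 = -115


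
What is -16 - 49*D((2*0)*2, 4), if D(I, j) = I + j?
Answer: -212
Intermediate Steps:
-16 - 49*D((2*0)*2, 4) = -16 - 49*((2*0)*2 + 4) = -16 - 49*(0*2 + 4) = -16 - 49*(0 + 4) = -16 - 49*4 = -16 - 196 = -212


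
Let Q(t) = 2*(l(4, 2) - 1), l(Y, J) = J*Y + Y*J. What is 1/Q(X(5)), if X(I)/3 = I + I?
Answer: 1/30 ≈ 0.033333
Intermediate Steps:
l(Y, J) = 2*J*Y (l(Y, J) = J*Y + J*Y = 2*J*Y)
X(I) = 6*I (X(I) = 3*(I + I) = 3*(2*I) = 6*I)
Q(t) = 30 (Q(t) = 2*(2*2*4 - 1) = 2*(16 - 1) = 2*15 = 30)
1/Q(X(5)) = 1/30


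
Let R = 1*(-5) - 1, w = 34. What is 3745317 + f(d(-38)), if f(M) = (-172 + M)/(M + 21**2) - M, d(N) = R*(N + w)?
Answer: 1741561097/465 ≈ 3.7453e+6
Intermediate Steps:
R = -6 (R = -5 - 1 = -6)
d(N) = -204 - 6*N (d(N) = -6*(N + 34) = -6*(34 + N) = -204 - 6*N)
f(M) = -M + (-172 + M)/(441 + M) (f(M) = (-172 + M)/(M + 441) - M = (-172 + M)/(441 + M) - M = -M + (-172 + M)/(441 + M))
3745317 + f(d(-38)) = 3745317 + (-172 - (-204 - 6*(-38))**2 - 440*(-204 - 6*(-38)))/(441 + (-204 - 6*(-38))) = 3745317 + (-172 - (-204 + 228)**2 - 440*(-204 + 228))/(441 + (-204 + 228)) = 3745317 + (-172 - 1*24**2 - 440*24)/(441 + 24) = 3745317 + (-172 - 1*576 - 10560)/465 = 3745317 + (-172 - 576 - 10560)/465 = 3745317 + (1/465)*(-11308) = 3745317 - 11308/465 = 1741561097/465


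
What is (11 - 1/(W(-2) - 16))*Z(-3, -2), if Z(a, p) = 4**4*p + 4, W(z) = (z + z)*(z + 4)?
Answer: -33655/6 ≈ -5609.2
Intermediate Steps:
W(z) = 2*z*(4 + z) (W(z) = (2*z)*(4 + z) = 2*z*(4 + z))
Z(a, p) = 4 + 256*p (Z(a, p) = 256*p + 4 = 4 + 256*p)
(11 - 1/(W(-2) - 16))*Z(-3, -2) = (11 - 1/(2*(-2)*(4 - 2) - 16))*(4 + 256*(-2)) = (11 - 1/(2*(-2)*2 - 16))*(4 - 512) = (11 - 1/(-8 - 16))*(-508) = (11 - 1/(-24))*(-508) = (11 - 1*(-1/24))*(-508) = (11 + 1/24)*(-508) = (265/24)*(-508) = -33655/6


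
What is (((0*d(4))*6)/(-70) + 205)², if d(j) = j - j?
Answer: 42025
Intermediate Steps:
d(j) = 0
(((0*d(4))*6)/(-70) + 205)² = (((0*0)*6)/(-70) + 205)² = ((0*6)*(-1/70) + 205)² = (0*(-1/70) + 205)² = (0 + 205)² = 205² = 42025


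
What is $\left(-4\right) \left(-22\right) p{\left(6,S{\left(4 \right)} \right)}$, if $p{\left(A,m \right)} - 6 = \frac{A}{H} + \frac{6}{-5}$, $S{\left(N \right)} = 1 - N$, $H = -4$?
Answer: $\frac{1452}{5} \approx 290.4$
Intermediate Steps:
$p{\left(A,m \right)} = \frac{24}{5} - \frac{A}{4}$ ($p{\left(A,m \right)} = 6 + \left(\frac{A}{-4} + \frac{6}{-5}\right) = 6 + \left(A \left(- \frac{1}{4}\right) + 6 \left(- \frac{1}{5}\right)\right) = 6 - \left(\frac{6}{5} + \frac{A}{4}\right) = \frac{24}{5} - \frac{A}{4}$)
$\left(-4\right) \left(-22\right) p{\left(6,S{\left(4 \right)} \right)} = \left(-4\right) \left(-22\right) \left(\frac{24}{5} - \frac{3}{2}\right) = 88 \left(\frac{24}{5} - \frac{3}{2}\right) = 88 \cdot \frac{33}{10} = \frac{1452}{5}$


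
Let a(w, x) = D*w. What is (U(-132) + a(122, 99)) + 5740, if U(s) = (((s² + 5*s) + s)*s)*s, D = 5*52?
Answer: 289833428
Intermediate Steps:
D = 260
U(s) = s²*(s² + 6*s) (U(s) = ((s² + 6*s)*s)*s = (s*(s² + 6*s))*s = s²*(s² + 6*s))
a(w, x) = 260*w
(U(-132) + a(122, 99)) + 5740 = ((-132)³*(6 - 132) + 260*122) + 5740 = (-2299968*(-126) + 31720) + 5740 = (289795968 + 31720) + 5740 = 289827688 + 5740 = 289833428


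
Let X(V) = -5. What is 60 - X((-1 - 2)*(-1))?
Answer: 65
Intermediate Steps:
60 - X((-1 - 2)*(-1)) = 60 - 1*(-5) = 60 + 5 = 65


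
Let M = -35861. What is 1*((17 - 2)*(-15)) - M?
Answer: 35636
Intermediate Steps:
1*((17 - 2)*(-15)) - M = 1*((17 - 2)*(-15)) - 1*(-35861) = 1*(15*(-15)) + 35861 = 1*(-225) + 35861 = -225 + 35861 = 35636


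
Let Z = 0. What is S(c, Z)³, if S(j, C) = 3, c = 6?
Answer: 27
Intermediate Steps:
S(c, Z)³ = 3³ = 27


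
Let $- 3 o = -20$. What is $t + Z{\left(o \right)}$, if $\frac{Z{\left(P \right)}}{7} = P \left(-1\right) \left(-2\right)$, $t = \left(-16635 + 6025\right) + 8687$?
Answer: $- \frac{5489}{3} \approx -1829.7$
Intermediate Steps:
$t = -1923$ ($t = -10610 + 8687 = -1923$)
$o = \frac{20}{3}$ ($o = \left(- \frac{1}{3}\right) \left(-20\right) = \frac{20}{3} \approx 6.6667$)
$Z{\left(P \right)} = 14 P$ ($Z{\left(P \right)} = 7 P \left(-1\right) \left(-2\right) = 7 - P \left(-2\right) = 7 \cdot 2 P = 14 P$)
$t + Z{\left(o \right)} = -1923 + 14 \cdot \frac{20}{3} = -1923 + \frac{280}{3} = - \frac{5489}{3}$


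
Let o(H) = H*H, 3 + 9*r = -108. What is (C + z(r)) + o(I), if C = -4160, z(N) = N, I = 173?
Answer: 77270/3 ≈ 25757.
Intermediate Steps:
r = -37/3 (r = -⅓ + (⅑)*(-108) = -⅓ - 12 = -37/3 ≈ -12.333)
o(H) = H²
(C + z(r)) + o(I) = (-4160 - 37/3) + 173² = -12517/3 + 29929 = 77270/3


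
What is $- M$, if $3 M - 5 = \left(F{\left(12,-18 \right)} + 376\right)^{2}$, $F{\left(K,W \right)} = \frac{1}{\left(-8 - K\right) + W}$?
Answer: $- \frac{68041863}{1444} \approx -47120.0$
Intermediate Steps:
$F{\left(K,W \right)} = \frac{1}{-8 + W - K}$
$M = \frac{68041863}{1444}$ ($M = \frac{5}{3} + \frac{\left(- \frac{1}{8 + 12 - -18} + 376\right)^{2}}{3} = \frac{5}{3} + \frac{\left(- \frac{1}{8 + 12 + 18} + 376\right)^{2}}{3} = \frac{5}{3} + \frac{\left(- \frac{1}{38} + 376\right)^{2}}{3} = \frac{5}{3} + \frac{\left(\frac{14287}{38}\right)^{2}}{3} = \frac{5}{3} + \frac{1}{3} \cdot \frac{204118369}{1444} = \frac{5}{3} + \frac{204118369}{4332} = \frac{68041863}{1444} \approx 47120.0$)
$- M = \left(-1\right) \frac{68041863}{1444} = - \frac{68041863}{1444}$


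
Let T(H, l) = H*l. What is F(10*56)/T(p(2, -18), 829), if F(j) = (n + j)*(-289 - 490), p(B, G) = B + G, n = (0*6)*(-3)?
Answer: 27265/829 ≈ 32.889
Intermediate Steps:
n = 0 (n = 0*(-3) = 0)
F(j) = -779*j (F(j) = (0 + j)*(-289 - 490) = j*(-779) = -779*j)
F(10*56)/T(p(2, -18), 829) = (-7790*56)/(((2 - 18)*829)) = (-779*560)/((-16*829)) = -436240/(-13264) = -436240*(-1/13264) = 27265/829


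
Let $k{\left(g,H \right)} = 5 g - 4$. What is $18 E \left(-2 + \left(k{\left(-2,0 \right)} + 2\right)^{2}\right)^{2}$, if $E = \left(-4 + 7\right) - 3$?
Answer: $0$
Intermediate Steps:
$k{\left(g,H \right)} = -4 + 5 g$
$E = 0$ ($E = 3 - 3 = 0$)
$18 E \left(-2 + \left(k{\left(-2,0 \right)} + 2\right)^{2}\right)^{2} = 18 \cdot 0 \left(-2 + \left(\left(-4 + 5 \left(-2\right)\right) + 2\right)^{2}\right)^{2} = 0 \left(-2 + \left(\left(-4 - 10\right) + 2\right)^{2}\right)^{2} = 0 \left(-2 + \left(-14 + 2\right)^{2}\right)^{2} = 0 \left(-2 + \left(-12\right)^{2}\right)^{2} = 0 \left(-2 + 144\right)^{2} = 0 \cdot 142^{2} = 0 \cdot 20164 = 0$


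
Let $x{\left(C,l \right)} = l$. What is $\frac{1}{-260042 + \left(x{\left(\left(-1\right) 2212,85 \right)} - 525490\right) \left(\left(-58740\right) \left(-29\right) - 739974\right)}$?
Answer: $- \frac{1}{506220621872} \approx -1.9754 \cdot 10^{-12}$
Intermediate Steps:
$\frac{1}{-260042 + \left(x{\left(\left(-1\right) 2212,85 \right)} - 525490\right) \left(\left(-58740\right) \left(-29\right) - 739974\right)} = \frac{1}{-260042 + \left(85 - 525490\right) \left(\left(-58740\right) \left(-29\right) - 739974\right)} = \frac{1}{-260042 - 525405 \left(1703460 - 739974\right)} = \frac{1}{-260042 - 506220361830} = \frac{1}{-506220621872} = - \frac{1}{506220621872}$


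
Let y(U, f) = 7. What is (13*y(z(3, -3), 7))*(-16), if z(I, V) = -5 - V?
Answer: -1456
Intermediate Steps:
(13*y(z(3, -3), 7))*(-16) = (13*7)*(-16) = 91*(-16) = -1456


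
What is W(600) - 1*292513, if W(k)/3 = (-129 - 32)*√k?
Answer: -292513 - 4830*√6 ≈ -3.0434e+5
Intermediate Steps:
W(k) = -483*√k (W(k) = 3*((-129 - 32)*√k) = 3*(-161*√k) = -483*√k)
W(600) - 1*292513 = -4830*√6 - 1*292513 = -4830*√6 - 292513 = -292513 - 4830*√6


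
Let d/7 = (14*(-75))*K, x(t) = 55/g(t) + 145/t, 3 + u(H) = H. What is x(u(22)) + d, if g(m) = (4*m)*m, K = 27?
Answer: -286550725/1444 ≈ -1.9844e+5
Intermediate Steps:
u(H) = -3 + H
g(m) = 4*m²
x(t) = 145/t + 55/(4*t²) (x(t) = 55/((4*t²)) + 145/t = 55*(1/(4*t²)) + 145/t = 55/(4*t²) + 145/t = 145/t + 55/(4*t²))
d = -198450 (d = 7*((14*(-75))*27) = 7*(-1050*27) = 7*(-28350) = -198450)
x(u(22)) + d = 5*(11 + 116*(-3 + 22))/(4*(-3 + 22)²) - 198450 = (5/4)*(11 + 116*19)/19² - 198450 = (5/4)*(1/361)*(11 + 2204) - 198450 = (5/4)*(1/361)*2215 - 198450 = 11075/1444 - 198450 = -286550725/1444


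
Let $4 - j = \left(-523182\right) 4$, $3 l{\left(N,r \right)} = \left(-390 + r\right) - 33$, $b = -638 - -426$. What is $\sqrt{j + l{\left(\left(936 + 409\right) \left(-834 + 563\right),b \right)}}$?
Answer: $\frac{\sqrt{18832683}}{3} \approx 1446.6$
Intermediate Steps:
$b = -212$ ($b = -638 + 426 = -212$)
$l{\left(N,r \right)} = -141 + \frac{r}{3}$ ($l{\left(N,r \right)} = \frac{\left(-390 + r\right) - 33}{3} = \frac{-423 + r}{3} = -141 + \frac{r}{3}$)
$j = 2092732$ ($j = 4 - \left(-523182\right) 4 = 4 - -2092728 = 4 + 2092728 = 2092732$)
$\sqrt{j + l{\left(\left(936 + 409\right) \left(-834 + 563\right),b \right)}} = \sqrt{2092732 + \left(-141 + \frac{1}{3} \left(-212\right)\right)} = \sqrt{2092732 - \frac{635}{3}} = \sqrt{\frac{6277561}{3}} = \frac{\sqrt{18832683}}{3}$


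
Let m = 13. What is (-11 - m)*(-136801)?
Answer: 3283224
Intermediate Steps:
(-11 - m)*(-136801) = (-11 - 1*13)*(-136801) = (-11 - 13)*(-136801) = -24*(-136801) = 3283224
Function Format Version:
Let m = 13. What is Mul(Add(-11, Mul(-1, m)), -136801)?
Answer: 3283224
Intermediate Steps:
Mul(Add(-11, Mul(-1, m)), -136801) = Mul(Add(-11, Mul(-1, 13)), -136801) = Mul(Add(-11, -13), -136801) = Mul(-24, -136801) = 3283224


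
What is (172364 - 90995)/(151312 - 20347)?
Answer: 27123/43655 ≈ 0.62130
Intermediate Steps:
(172364 - 90995)/(151312 - 20347) = 81369/130965 = 81369*(1/130965) = 27123/43655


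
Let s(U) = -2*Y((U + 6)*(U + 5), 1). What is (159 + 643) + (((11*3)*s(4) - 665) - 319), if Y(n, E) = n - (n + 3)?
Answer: 16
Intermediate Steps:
Y(n, E) = -3 (Y(n, E) = n - (3 + n) = n + (-3 - n) = -3)
s(U) = 6 (s(U) = -2*(-3) = 6)
(159 + 643) + (((11*3)*s(4) - 665) - 319) = (159 + 643) + (((11*3)*6 - 665) - 319) = 802 + ((33*6 - 665) - 319) = 802 + ((198 - 665) - 319) = 802 + (-467 - 319) = 802 - 786 = 16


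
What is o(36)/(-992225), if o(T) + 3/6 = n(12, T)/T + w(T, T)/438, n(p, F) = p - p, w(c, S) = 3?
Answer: 36/72432425 ≈ 4.9702e-7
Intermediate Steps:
n(p, F) = 0
o(T) = -36/73 (o(T) = -1/2 + (0/T + 3/438) = -1/2 + (0 + 3*(1/438)) = -1/2 + (0 + 1/146) = -1/2 + 1/146 = -36/73)
o(36)/(-992225) = -36/73/(-992225) = -36/73*(-1/992225) = 36/72432425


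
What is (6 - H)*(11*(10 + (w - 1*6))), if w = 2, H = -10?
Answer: 1056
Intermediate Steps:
(6 - H)*(11*(10 + (w - 1*6))) = (6 - 1*(-10))*(11*(10 + (2 - 1*6))) = (6 + 10)*(11*(10 + (2 - 6))) = 16*(11*(10 - 4)) = 16*(11*6) = 16*66 = 1056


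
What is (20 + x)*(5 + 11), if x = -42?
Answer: -352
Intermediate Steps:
(20 + x)*(5 + 11) = (20 - 42)*(5 + 11) = -22*16 = -352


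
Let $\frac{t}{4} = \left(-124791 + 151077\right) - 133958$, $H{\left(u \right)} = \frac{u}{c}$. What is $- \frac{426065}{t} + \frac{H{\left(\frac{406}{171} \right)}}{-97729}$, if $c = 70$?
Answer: $\frac{35601252469223}{35987554956960} \approx 0.98927$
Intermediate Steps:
$H{\left(u \right)} = \frac{u}{70}$
$t = -430688$ ($t = 4 \left(\left(-124791 + 151077\right) - 133958\right) = 4 \left(26286 - 133958\right) = 4 \left(-107672\right) = -430688$)
$- \frac{426065}{t} + \frac{H{\left(\frac{406}{171} \right)}}{-97729} = - \frac{426065}{-430688} + \frac{\frac{1}{70} \cdot \frac{406}{171}}{-97729} = \left(-426065\right) \left(- \frac{1}{430688}\right) + \frac{406 \cdot \frac{1}{171}}{70} \left(- \frac{1}{97729}\right) = \frac{426065}{430688} + \frac{1}{70} \cdot \frac{406}{171} \left(- \frac{1}{97729}\right) = \frac{426065}{430688} + \frac{29}{855} \left(- \frac{1}{97729}\right) = \frac{426065}{430688} - \frac{29}{83558295} = \frac{35601252469223}{35987554956960}$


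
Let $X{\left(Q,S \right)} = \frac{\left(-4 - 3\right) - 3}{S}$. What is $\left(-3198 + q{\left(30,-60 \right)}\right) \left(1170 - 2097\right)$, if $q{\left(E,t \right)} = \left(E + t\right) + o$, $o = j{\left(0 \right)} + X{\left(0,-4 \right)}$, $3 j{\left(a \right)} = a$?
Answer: $\frac{5980077}{2} \approx 2.99 \cdot 10^{6}$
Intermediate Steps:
$j{\left(a \right)} = \frac{a}{3}$
$X{\left(Q,S \right)} = - \frac{10}{S}$ ($X{\left(Q,S \right)} = \frac{-7 - 3}{S} = - \frac{10}{S}$)
$o = \frac{5}{2}$ ($o = \frac{1}{3} \cdot 0 - \frac{10}{-4} = 0 - - \frac{5}{2} = 0 + \frac{5}{2} = \frac{5}{2} \approx 2.5$)
$q{\left(E,t \right)} = \frac{5}{2} + E + t$ ($q{\left(E,t \right)} = \left(E + t\right) + \frac{5}{2} = \frac{5}{2} + E + t$)
$\left(-3198 + q{\left(30,-60 \right)}\right) \left(1170 - 2097\right) = \left(-3198 + \left(\frac{5}{2} + 30 - 60\right)\right) \left(1170 - 2097\right) = \left(-3198 - \frac{55}{2}\right) \left(-927\right) = \left(- \frac{6451}{2}\right) \left(-927\right) = \frac{5980077}{2}$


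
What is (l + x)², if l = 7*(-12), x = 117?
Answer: 1089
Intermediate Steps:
l = -84
(l + x)² = (-84 + 117)² = 33² = 1089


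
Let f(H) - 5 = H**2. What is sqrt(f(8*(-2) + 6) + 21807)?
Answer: 2*sqrt(5478) ≈ 148.03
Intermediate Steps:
f(H) = 5 + H**2
sqrt(f(8*(-2) + 6) + 21807) = sqrt((5 + (8*(-2) + 6)**2) + 21807) = sqrt((5 + (-16 + 6)**2) + 21807) = sqrt((5 + (-10)**2) + 21807) = sqrt((5 + 100) + 21807) = sqrt(105 + 21807) = sqrt(21912) = 2*sqrt(5478)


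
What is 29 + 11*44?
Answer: 513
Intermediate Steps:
29 + 11*44 = 29 + 484 = 513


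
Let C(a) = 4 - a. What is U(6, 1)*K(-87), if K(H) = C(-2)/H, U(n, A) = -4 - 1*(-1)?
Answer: 6/29 ≈ 0.20690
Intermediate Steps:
U(n, A) = -3 (U(n, A) = -4 + 1 = -3)
K(H) = 6/H (K(H) = (4 - 1*(-2))/H = (4 + 2)/H = 6/H)
U(6, 1)*K(-87) = -18/(-87) = -18*(-1)/87 = -3*(-2/29) = 6/29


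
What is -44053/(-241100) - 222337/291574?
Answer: -20380370639/35149245700 ≈ -0.57982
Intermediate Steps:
-44053/(-241100) - 222337/291574 = -44053*(-1/241100) - 222337*1/291574 = 44053/241100 - 222337/291574 = -20380370639/35149245700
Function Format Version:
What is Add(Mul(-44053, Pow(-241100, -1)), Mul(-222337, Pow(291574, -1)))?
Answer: Rational(-20380370639, 35149245700) ≈ -0.57982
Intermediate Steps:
Add(Mul(-44053, Pow(-241100, -1)), Mul(-222337, Pow(291574, -1))) = Add(Mul(-44053, Rational(-1, 241100)), Mul(-222337, Rational(1, 291574))) = Add(Rational(44053, 241100), Rational(-222337, 291574)) = Rational(-20380370639, 35149245700)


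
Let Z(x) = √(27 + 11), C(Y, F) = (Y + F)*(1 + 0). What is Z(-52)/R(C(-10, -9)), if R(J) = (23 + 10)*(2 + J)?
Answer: -√38/561 ≈ -0.010988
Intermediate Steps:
C(Y, F) = F + Y (C(Y, F) = (F + Y)*1 = F + Y)
R(J) = 66 + 33*J (R(J) = 33*(2 + J) = 66 + 33*J)
Z(x) = √38
Z(-52)/R(C(-10, -9)) = √38/(66 + 33*(-9 - 10)) = √38/(66 + 33*(-19)) = √38/(66 - 627) = √38/(-561) = √38*(-1/561) = -√38/561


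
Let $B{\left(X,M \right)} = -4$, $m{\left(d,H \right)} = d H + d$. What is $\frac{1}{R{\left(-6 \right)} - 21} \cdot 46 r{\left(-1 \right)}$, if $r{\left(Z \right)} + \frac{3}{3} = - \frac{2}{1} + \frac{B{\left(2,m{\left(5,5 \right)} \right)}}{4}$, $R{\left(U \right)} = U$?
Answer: $\frac{184}{27} \approx 6.8148$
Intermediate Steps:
$m{\left(d,H \right)} = d + H d$ ($m{\left(d,H \right)} = H d + d = d + H d$)
$r{\left(Z \right)} = -4$ ($r{\left(Z \right)} = -1 - \left(1 + 2\right) = -1 - 3 = -4$)
$\frac{1}{R{\left(-6 \right)} - 21} \cdot 46 r{\left(-1 \right)} = \frac{1}{-6 - 21} \cdot 46 \left(-4\right) = \frac{1}{-27} \cdot 46 \left(-4\right) = \left(- \frac{1}{27}\right) 46 \left(-4\right) = \left(- \frac{46}{27}\right) \left(-4\right) = \frac{184}{27}$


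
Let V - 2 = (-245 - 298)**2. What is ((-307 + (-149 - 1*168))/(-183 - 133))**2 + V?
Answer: 1840189427/6241 ≈ 2.9486e+5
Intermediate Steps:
V = 294851 (V = 2 + (-245 - 298)**2 = 2 + (-543)**2 = 2 + 294849 = 294851)
((-307 + (-149 - 1*168))/(-183 - 133))**2 + V = ((-307 + (-149 - 1*168))/(-183 - 133))**2 + 294851 = ((-307 + (-149 - 168))/(-316))**2 + 294851 = ((-307 - 317)*(-1/316))**2 + 294851 = (-624*(-1/316))**2 + 294851 = (156/79)**2 + 294851 = 24336/6241 + 294851 = 1840189427/6241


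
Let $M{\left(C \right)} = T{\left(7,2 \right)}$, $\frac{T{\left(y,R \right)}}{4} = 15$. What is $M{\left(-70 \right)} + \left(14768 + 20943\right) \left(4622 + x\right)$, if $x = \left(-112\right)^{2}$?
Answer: $613015086$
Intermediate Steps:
$x = 12544$
$T{\left(y,R \right)} = 60$ ($T{\left(y,R \right)} = 4 \cdot 15 = 60$)
$M{\left(C \right)} = 60$
$M{\left(-70 \right)} + \left(14768 + 20943\right) \left(4622 + x\right) = 60 + \left(14768 + 20943\right) \left(4622 + 12544\right) = 60 + 35711 \cdot 17166 = 60 + 613015026 = 613015086$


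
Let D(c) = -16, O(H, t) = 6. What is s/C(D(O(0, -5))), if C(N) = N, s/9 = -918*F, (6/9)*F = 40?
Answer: 61965/2 ≈ 30983.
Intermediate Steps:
F = 60 (F = (3/2)*40 = 60)
s = -495720 (s = 9*(-918*60) = 9*(-55080) = -495720)
s/C(D(O(0, -5))) = -495720/(-16) = -495720*(-1/16) = 61965/2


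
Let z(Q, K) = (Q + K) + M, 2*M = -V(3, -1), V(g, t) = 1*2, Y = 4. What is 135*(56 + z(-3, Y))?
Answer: 7560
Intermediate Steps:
V(g, t) = 2
M = -1 (M = (-1*2)/2 = (½)*(-2) = -1)
z(Q, K) = -1 + K + Q (z(Q, K) = (Q + K) - 1 = (K + Q) - 1 = -1 + K + Q)
135*(56 + z(-3, Y)) = 135*(56 + (-1 + 4 - 3)) = 135*(56 + 0) = 135*56 = 7560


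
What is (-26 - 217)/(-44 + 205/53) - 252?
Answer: -174375/709 ≈ -245.95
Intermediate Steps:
(-26 - 217)/(-44 + 205/53) - 252 = -243/(-44 + 205*(1/53)) - 252 = -243/(-44 + 205/53) - 252 = -243/(-2127/53) - 252 = -243*(-53/2127) - 252 = 4293/709 - 252 = -174375/709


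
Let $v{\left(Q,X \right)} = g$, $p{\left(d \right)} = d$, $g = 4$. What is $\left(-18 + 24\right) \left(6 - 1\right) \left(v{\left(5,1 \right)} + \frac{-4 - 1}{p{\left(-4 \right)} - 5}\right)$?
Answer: $\frac{410}{3} \approx 136.67$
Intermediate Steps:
$v{\left(Q,X \right)} = 4$
$\left(-18 + 24\right) \left(6 - 1\right) \left(v{\left(5,1 \right)} + \frac{-4 - 1}{p{\left(-4 \right)} - 5}\right) = \left(-18 + 24\right) \left(6 - 1\right) \left(4 + \frac{-4 - 1}{-4 - 5}\right) = 6 \cdot 5 \left(4 - \frac{5}{-9}\right) = 6 \cdot 5 \left(4 - - \frac{5}{9}\right) = 6 \cdot 5 \left(4 + \frac{5}{9}\right) = 6 \cdot 5 \cdot \frac{41}{9} = 6 \cdot \frac{205}{9} = \frac{410}{3}$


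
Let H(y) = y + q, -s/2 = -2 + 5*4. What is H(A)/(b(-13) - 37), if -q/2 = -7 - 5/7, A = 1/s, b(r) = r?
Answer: -3881/12600 ≈ -0.30802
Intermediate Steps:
s = -36 (s = -2*(-2 + 5*4) = -2*(-2 + 20) = -2*18 = -36)
A = -1/36 (A = 1/(-36) = -1/36 ≈ -0.027778)
q = 108/7 (q = -2*(-7 - 5/7) = -2*(-54/7) = 108/7 ≈ 15.429)
H(y) = 108/7 + y (H(y) = y + 108/7 = 108/7 + y)
H(A)/(b(-13) - 37) = (108/7 - 1/36)/(-13 - 37) = (3881/252)/(-50) = (3881/252)*(-1/50) = -3881/12600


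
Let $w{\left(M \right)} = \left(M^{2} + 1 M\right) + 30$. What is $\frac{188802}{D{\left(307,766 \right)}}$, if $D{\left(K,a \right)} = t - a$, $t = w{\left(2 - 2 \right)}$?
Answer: $- \frac{94401}{368} \approx -256.52$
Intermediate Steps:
$w{\left(M \right)} = 30 + M + M^{2}$ ($w{\left(M \right)} = \left(M^{2} + M\right) + 30 = \left(M + M^{2}\right) + 30 = 30 + M + M^{2}$)
$t = 30$ ($t = 30 + \left(2 - 2\right) + \left(2 - 2\right)^{2} = 30 + 0 + 0^{2} = 30 + 0 + 0 = 30$)
$D{\left(K,a \right)} = 30 - a$
$\frac{188802}{D{\left(307,766 \right)}} = \frac{188802}{30 - 766} = \frac{188802}{-736} = 188802 \left(- \frac{1}{736}\right) = - \frac{94401}{368}$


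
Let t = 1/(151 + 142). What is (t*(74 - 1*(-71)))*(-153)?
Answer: -22185/293 ≈ -75.717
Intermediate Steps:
t = 1/293 ≈ 0.0034130
(t*(74 - 1*(-71)))*(-153) = ((74 - 1*(-71))/293)*(-153) = ((74 + 71)/293)*(-153) = ((1/293)*145)*(-153) = (145/293)*(-153) = -22185/293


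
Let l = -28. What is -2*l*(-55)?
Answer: -3080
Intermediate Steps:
-2*l*(-55) = -2*(-28)*(-55) = 56*(-55) = -3080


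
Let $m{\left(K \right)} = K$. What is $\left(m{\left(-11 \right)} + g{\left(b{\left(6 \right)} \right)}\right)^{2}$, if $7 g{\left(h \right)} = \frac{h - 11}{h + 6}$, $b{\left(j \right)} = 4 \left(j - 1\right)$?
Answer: $\frac{3972049}{33124} \approx 119.91$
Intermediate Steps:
$b{\left(j \right)} = -4 + 4 j$ ($b{\left(j \right)} = 4 \left(-1 + j\right) = -4 + 4 j$)
$g{\left(h \right)} = \frac{-11 + h}{7 \left(6 + h\right)}$ ($g{\left(h \right)} = \frac{\left(h - 11\right) \frac{1}{h + 6}}{7} = \frac{\left(-11 + h\right) \frac{1}{6 + h}}{7} = \frac{\frac{1}{6 + h} \left(-11 + h\right)}{7} = \frac{-11 + h}{7 \left(6 + h\right)}$)
$\left(m{\left(-11 \right)} + g{\left(b{\left(6 \right)} \right)}\right)^{2} = \left(-11 + \frac{-11 + \left(-4 + 4 \cdot 6\right)}{7 \left(6 + \left(-4 + 4 \cdot 6\right)\right)}\right)^{2} = \left(-11 + \frac{-11 + \left(-4 + 24\right)}{7 \left(6 + \left(-4 + 24\right)\right)}\right)^{2} = \left(-11 + \frac{-11 + 20}{7 \left(6 + 20\right)}\right)^{2} = \left(-11 + \frac{1}{7} \cdot \frac{1}{26} \cdot 9\right)^{2} = \left(-11 + \frac{9}{182}\right)^{2} = \left(- \frac{1993}{182}\right)^{2} = \frac{3972049}{33124}$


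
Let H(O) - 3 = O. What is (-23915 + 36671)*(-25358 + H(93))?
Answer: -322242072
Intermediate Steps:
H(O) = 3 + O
(-23915 + 36671)*(-25358 + H(93)) = (-23915 + 36671)*(-25358 + (3 + 93)) = 12756*(-25358 + 96) = 12756*(-25262) = -322242072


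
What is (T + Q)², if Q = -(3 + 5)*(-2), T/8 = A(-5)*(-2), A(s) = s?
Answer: 9216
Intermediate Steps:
T = 80 (T = 8*(-5*(-2)) = 8*10 = 80)
Q = 16 (Q = -8*(-2) = -1*(-16) = 16)
(T + Q)² = (80 + 16)² = 96² = 9216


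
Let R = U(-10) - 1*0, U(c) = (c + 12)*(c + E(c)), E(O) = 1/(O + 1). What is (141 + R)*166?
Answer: 180442/9 ≈ 20049.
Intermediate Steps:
E(O) = 1/(1 + O)
U(c) = (12 + c)*(c + 1/(1 + c)) (U(c) = (c + 12)*(c + 1/(1 + c)) = (12 + c)*(c + 1/(1 + c)))
R = -182/9 (R = (12 - 10 - 10*(1 - 10)*(12 - 10))/(1 - 10) - 1*0 = (12 - 10 - 10*(-9)*2)/(-9) + 0 = -(12 - 10 + 180)/9 + 0 = -⅑*182 + 0 = -182/9 + 0 = -182/9 ≈ -20.222)
(141 + R)*166 = (141 - 182/9)*166 = (1087/9)*166 = 180442/9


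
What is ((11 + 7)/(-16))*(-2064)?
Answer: 2322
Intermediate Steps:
((11 + 7)/(-16))*(-2064) = (18*(-1/16))*(-2064) = -9/8*(-2064) = 2322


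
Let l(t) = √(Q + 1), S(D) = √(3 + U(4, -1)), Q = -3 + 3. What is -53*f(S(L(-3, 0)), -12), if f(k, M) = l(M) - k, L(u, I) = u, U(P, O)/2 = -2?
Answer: -53 + 53*I ≈ -53.0 + 53.0*I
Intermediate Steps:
Q = 0
U(P, O) = -4 (U(P, O) = 2*(-2) = -4)
S(D) = I (S(D) = √(3 - 4) = √(-1) = I)
l(t) = 1 (l(t) = √(0 + 1) = √1 = 1)
f(k, M) = 1 - k
-53*f(S(L(-3, 0)), -12) = -53*(1 - I) = -53 + 53*I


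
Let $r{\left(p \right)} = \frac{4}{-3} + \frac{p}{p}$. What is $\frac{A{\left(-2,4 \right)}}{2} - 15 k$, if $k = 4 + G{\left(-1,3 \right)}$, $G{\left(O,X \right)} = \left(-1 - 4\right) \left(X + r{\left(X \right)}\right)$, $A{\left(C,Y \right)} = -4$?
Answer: $138$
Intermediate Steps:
$r{\left(p \right)} = - \frac{1}{3}$ ($r{\left(p \right)} = 4 \left(- \frac{1}{3}\right) + 1 = - \frac{4}{3} + 1 = - \frac{1}{3}$)
$G{\left(O,X \right)} = \frac{5}{3} - 5 X$ ($G{\left(O,X \right)} = \left(-1 - 4\right) \left(X - \frac{1}{3}\right) = - 5 \left(- \frac{1}{3} + X\right) = \frac{5}{3} - 5 X$)
$k = - \frac{28}{3}$ ($k = 4 + \left(\frac{5}{3} - 15\right) = 4 - \frac{40}{3} = - \frac{28}{3} \approx -9.3333$)
$\frac{A{\left(-2,4 \right)}}{2} - 15 k = - \frac{4}{2} - -140 = \left(-4\right) \frac{1}{2} + 140 = -2 + 140 = 138$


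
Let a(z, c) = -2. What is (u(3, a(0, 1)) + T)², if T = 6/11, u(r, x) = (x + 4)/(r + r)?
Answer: 841/1089 ≈ 0.77227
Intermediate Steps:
u(r, x) = (4 + x)/(2*r) (u(r, x) = (4 + x)/((2*r)) = (4 + x)*(1/(2*r)) = (4 + x)/(2*r))
T = 6/11 (T = 6*(1/11) = 6/11 ≈ 0.54545)
(u(3, a(0, 1)) + T)² = ((½)*(4 - 2)/3 + 6/11)² = ((½)*(⅓)*2 + 6/11)² = (⅓ + 6/11)² = (29/33)² = 841/1089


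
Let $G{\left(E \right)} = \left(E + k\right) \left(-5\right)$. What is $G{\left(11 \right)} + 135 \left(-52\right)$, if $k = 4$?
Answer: $-7095$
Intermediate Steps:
$G{\left(E \right)} = -20 - 5 E$ ($G{\left(E \right)} = \left(E + 4\right) \left(-5\right) = \left(4 + E\right) \left(-5\right) = -20 - 5 E$)
$G{\left(11 \right)} + 135 \left(-52\right) = \left(-20 - 55\right) + 135 \left(-52\right) = \left(-20 - 55\right) - 7020 = -75 - 7020 = -7095$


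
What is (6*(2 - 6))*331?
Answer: -7944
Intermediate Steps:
(6*(2 - 6))*331 = (6*(-4))*331 = -24*331 = -7944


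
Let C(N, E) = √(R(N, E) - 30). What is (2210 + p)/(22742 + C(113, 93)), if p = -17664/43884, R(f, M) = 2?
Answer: 1997463973/20558644032 - 175663*I*√7/20558644032 ≈ 0.097159 - 2.2607e-5*I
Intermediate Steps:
C(N, E) = 2*I*√7 (C(N, E) = √(2 - 30) = √(-28) = 2*I*√7)
p = -64/159 (p = -17664*1/43884 = -64/159 ≈ -0.40252)
(2210 + p)/(22742 + C(113, 93)) = (2210 - 64/159)/(22742 + 2*I*√7) = 351326/(159*(22742 + 2*I*√7))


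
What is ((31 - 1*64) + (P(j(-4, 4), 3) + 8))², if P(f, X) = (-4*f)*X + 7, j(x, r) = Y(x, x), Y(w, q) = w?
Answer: 900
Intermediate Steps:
j(x, r) = x
P(f, X) = 7 - 4*X*f (P(f, X) = -4*X*f + 7 = 7 - 4*X*f)
((31 - 1*64) + (P(j(-4, 4), 3) + 8))² = ((31 - 1*64) + ((7 - 4*3*(-4)) + 8))² = ((31 - 64) + ((7 + 48) + 8))² = (-33 + (55 + 8))² = (-33 + 63)² = 30² = 900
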